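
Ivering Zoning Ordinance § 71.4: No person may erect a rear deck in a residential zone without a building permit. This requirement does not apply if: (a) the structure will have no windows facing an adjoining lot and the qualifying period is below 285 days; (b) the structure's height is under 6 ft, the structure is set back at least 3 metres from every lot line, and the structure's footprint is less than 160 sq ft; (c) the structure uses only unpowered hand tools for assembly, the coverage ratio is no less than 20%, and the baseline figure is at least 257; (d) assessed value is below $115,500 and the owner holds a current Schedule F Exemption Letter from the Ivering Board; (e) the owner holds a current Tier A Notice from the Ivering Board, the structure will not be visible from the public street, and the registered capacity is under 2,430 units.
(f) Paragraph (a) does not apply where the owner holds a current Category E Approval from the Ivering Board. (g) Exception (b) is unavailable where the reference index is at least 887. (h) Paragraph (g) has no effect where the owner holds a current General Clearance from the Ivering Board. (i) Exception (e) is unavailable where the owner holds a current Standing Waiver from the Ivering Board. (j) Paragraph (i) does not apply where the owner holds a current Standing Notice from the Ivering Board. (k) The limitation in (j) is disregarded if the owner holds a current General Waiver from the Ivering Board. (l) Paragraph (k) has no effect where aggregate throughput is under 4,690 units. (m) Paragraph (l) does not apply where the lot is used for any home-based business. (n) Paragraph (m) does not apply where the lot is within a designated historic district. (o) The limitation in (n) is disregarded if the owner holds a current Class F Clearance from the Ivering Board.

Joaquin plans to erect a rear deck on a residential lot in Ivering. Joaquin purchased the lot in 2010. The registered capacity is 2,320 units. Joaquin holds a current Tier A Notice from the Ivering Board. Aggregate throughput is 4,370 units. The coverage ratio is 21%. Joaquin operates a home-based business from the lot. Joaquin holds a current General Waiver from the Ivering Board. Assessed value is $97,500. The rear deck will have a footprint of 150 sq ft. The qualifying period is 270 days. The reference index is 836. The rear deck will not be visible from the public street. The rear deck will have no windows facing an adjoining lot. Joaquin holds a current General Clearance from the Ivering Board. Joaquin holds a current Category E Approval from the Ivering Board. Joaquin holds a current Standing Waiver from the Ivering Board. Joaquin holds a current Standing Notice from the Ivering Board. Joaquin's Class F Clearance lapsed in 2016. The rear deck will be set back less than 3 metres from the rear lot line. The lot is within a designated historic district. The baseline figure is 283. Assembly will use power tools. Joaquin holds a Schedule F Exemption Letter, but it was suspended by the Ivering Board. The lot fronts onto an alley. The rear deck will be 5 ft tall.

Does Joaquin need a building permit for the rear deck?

No — exception (e) applies; Joaquin does not need a building permit.

Exception (a) is satisfied on its face — no windows face an adjoining lot; the qualifying period is 270 days, below the 285 days limit. But: (f) operates against (a): a current Category E Approval is held. (a) is therefore removed.
Exception (b) does not apply: the rear setback is under 3 m.
Exception (c) does not apply: assembly uses power tools.
Exception (d) requires that the owner holds a current Schedule F Exemption Letter from the Ivering Board; but there is no Schedule F Exemption Letter in force, so (d) is unavailable.
Exception (e) is satisfied on its face — a current Tier A Notice is held; the structure will not be visible from the street; the registered capacity is 2,320 units, under the 2,430 units limit. Considering the limiting provisions: (i) would limit (e) — a current Standing Waiver is held — but (j) sets (i) aside: (j) operates against (i): a current Standing Notice is held. (k) is engaged (a current General Waiver is held), but is itself disapplied by (l): (l) operates against (k): aggregate throughput is 4,370 units, under the 4,690 units limit. (m) operates (a home-based business operates on the lot), but is overridden by (n): (n) operates — the lot is in a historic district. (o) is not triggered (there is no Class F Clearance in force), so (n) stands. (e) remains available.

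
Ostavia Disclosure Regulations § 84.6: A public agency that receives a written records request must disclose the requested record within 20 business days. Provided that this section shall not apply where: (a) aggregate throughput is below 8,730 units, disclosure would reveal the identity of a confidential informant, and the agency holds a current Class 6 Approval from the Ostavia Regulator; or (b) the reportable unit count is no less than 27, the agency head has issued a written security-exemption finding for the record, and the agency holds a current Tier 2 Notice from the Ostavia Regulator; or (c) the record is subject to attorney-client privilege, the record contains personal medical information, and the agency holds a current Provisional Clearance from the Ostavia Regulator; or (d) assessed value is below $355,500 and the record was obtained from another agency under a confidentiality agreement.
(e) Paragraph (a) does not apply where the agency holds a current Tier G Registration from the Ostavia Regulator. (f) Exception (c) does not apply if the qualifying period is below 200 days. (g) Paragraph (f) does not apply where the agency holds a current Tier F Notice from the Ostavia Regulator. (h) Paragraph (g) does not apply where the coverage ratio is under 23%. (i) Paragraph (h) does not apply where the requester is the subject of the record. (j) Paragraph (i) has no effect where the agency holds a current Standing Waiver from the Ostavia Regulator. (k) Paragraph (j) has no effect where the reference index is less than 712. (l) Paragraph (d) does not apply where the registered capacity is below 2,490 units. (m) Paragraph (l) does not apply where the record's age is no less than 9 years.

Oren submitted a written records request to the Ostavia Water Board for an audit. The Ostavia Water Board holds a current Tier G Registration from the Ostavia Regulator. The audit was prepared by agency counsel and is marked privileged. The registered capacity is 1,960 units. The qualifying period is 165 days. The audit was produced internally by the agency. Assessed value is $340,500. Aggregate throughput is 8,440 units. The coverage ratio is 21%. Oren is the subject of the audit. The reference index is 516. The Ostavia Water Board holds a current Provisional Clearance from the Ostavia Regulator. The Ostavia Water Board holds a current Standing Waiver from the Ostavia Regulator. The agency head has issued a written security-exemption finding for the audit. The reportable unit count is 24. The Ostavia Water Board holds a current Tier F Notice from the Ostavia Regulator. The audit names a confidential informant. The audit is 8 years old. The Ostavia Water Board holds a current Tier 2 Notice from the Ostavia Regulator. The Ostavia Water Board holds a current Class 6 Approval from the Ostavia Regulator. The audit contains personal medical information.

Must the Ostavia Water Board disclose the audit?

All of (a)'s requirements are met (aggregate throughput is 8,440 units, below the 8,730 units limit; the audit names a confidential informant; a current Class 6 Approval is held). However, paragraph (e) must be considered: (e) operates against (a): a current Tier G Registration is held. So (a) is unavailable.
Exception (b) fails — the reportable unit count is 24, short of 27.
Exception (c)'s conditions are all satisfied: the audit is privileged; the audit contains personal medical information; a current Provisional Clearance is held. Under paragraphs (f)–(k): (f) would limit (c) — the qualifying period is 165 days, below the 200 days limit — but (g) sets (f) aside: (g) applies — a current Tier F Notice is held. (h) is engaged (the coverage ratio is 21%, under the 23% limit), but is overridden by (i): (i) is engaged — Oren is the subject of the audit. (j) would limit (i) — a current Standing Waiver is held — but (k) sets (j) aside: (k) operates against (j): the reference index is 516, less than the 712 limit. Exception (c) stands.
Exception (d) requires that the record was obtained from another agency under a confidentiality agreement; but the audit was produced internally, so (d) is unavailable.

No — exception (c) applies; the Ostavia Water Board is not required to disclose the audit.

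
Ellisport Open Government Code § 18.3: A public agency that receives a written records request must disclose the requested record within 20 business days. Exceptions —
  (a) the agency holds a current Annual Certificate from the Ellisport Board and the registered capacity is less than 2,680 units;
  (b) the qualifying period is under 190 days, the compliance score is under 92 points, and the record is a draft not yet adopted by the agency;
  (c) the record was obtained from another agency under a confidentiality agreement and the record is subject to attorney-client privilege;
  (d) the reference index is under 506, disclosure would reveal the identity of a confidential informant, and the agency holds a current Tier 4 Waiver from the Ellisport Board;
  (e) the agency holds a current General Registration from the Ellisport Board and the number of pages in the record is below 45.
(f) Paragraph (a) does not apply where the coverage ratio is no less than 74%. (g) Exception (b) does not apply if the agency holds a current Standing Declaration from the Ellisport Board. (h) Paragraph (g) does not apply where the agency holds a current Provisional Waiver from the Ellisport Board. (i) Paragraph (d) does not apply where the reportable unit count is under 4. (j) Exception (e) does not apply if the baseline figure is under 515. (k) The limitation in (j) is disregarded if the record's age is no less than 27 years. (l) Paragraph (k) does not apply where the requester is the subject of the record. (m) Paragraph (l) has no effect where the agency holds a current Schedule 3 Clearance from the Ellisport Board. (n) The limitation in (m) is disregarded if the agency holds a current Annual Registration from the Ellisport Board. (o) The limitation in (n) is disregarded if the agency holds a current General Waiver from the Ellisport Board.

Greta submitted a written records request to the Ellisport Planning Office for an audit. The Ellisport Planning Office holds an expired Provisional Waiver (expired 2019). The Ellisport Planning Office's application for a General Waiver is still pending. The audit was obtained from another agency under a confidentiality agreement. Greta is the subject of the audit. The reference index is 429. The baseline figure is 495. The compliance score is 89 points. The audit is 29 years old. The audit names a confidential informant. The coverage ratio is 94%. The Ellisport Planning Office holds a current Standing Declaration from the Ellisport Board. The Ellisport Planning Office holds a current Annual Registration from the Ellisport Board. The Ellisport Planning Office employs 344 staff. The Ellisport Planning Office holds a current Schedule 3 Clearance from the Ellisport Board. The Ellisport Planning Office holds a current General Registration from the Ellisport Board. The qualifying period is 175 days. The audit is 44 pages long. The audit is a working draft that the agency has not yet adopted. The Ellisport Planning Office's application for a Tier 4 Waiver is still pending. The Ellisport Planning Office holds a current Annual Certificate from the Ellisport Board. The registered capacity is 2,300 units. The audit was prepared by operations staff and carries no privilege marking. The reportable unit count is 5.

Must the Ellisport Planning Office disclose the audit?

Yes — the Ellisport Planning Office must disclose the audit.

All of (a)'s requirements are met (a current Annual Certificate is held; the registered capacity is 2,300 units, less than the 2,680 units limit). But applying paragraph (f): (f) applies — the coverage ratio is 94%, meeting the 74% threshold. (a) is therefore removed.
Exception (b)'s conditions are all satisfied: the qualifying period is 175 days, under the 190 days limit; the compliance score is 89 points, under the 92 points limit; the audit is an unadopted draft. But: (g) operates against (b): a current Standing Declaration is held. (h), which would lift (g), does not operate here — no current Provisional Waiver is held. (b) is therefore removed.
Exception (c) does not apply: the audit carries no privilege marking.
Exception (d) does not apply: there is no Tier 4 Waiver in force.
Exception (e) is satisfied on its face — a current General Registration is held; the number of pages in the record is 44, below the 45 limit. Turning to paragraphs (j)–(o): (j) is engaged — the baseline figure is 495, under the 515 limit. (k) would limit (j) — the record's age is 29 years, meeting the 27 years threshold — but (l) sets (k) aside: (l) is triggered — Greta is the subject of the audit. (m) would limit (l) — a current Schedule 3 Clearance is held — but (n) sets (m) aside: (n) operates against (m): a current Annual Registration is held. (o) is inapplicable (the General Waiver is not current), so (n) stands. So (e) is unavailable.
No exception displaces § 18.3.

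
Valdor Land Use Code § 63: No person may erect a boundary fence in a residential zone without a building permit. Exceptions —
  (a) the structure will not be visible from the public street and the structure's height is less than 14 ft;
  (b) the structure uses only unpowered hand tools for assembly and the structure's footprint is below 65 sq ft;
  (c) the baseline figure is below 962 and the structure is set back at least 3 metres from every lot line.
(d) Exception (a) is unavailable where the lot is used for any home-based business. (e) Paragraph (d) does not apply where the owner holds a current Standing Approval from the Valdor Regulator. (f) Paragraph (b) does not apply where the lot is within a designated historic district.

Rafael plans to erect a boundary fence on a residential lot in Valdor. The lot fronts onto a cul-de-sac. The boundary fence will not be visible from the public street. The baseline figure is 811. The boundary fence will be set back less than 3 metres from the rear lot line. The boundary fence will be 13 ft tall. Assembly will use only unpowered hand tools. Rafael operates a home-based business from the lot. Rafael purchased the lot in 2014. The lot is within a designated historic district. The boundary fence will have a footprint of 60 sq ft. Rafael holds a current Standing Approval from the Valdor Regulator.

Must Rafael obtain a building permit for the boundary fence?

No — exception (a) applies; Rafael does not need a building permit.

Exception (a)'s conditions are all satisfied: the structure will not be visible from the street; the structure's height is 13 ft, less than the 14 ft limit. As to paragraphs (d)–(e): (d) would limit (a) — a home-based business operates on the lot — but (e) sets (d) aside: (e) operates against (d): a current Standing Approval is held. (a) remains available.
All of (b)'s requirements are met (assembly uses only hand tools; the structure's footprint is 60 sq ft, below the 65 sq ft limit). Turning to paragraph (f): (f) is engaged — the lot is in a historic district. Exception (b) does not apply.
Exception (c) fails — the rear setback is under 3 m.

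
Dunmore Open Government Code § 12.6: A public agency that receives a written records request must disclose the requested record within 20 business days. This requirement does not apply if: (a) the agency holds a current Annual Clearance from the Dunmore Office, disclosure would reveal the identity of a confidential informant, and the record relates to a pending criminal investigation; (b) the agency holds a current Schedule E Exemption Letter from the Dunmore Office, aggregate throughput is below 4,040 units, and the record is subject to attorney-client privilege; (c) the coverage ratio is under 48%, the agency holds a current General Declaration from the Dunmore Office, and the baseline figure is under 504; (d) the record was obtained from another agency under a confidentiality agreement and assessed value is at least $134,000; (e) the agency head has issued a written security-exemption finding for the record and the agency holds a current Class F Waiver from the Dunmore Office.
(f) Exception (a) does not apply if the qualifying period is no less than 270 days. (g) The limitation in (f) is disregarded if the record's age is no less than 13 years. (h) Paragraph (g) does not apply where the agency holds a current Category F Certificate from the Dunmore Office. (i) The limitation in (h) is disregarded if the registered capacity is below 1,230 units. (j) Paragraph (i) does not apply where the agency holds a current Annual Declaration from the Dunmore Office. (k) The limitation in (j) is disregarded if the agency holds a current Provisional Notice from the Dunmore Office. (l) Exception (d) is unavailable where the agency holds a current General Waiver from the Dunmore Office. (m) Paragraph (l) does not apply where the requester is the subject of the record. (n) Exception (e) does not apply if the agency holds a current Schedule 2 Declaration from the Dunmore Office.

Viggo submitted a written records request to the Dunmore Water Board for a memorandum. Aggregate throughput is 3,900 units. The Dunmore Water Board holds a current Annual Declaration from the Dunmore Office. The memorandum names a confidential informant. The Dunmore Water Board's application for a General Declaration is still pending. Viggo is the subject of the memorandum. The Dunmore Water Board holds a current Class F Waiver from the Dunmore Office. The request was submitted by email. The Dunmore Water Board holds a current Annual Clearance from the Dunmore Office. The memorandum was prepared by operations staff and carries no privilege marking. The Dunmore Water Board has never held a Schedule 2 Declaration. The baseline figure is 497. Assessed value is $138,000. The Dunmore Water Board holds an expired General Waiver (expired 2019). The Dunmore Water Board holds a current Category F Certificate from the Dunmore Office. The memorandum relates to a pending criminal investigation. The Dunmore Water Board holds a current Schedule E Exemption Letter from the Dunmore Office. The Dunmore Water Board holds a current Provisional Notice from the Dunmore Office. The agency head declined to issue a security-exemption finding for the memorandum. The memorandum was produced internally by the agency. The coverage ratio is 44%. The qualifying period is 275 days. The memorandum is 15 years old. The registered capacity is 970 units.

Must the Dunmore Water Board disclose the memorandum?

Exception (a) is satisfied on its face — a current Annual Clearance is held; the memorandum names a confidential informant; the memorandum relates to a pending investigation. Under paragraphs (f)–(k): (f) operates (the qualifying period is 275 days, meeting the 270 days threshold), but yields to (g): (g) is engaged — the record's age is 15 years, meeting the 13 years threshold. (h) would limit (g) — a current Category F Certificate is held — but (i) sets (h) aside: (i) operates against (h): the registered capacity is 970 units, below the 1,230 units limit. (j) would limit (i) — a current Annual Declaration is held — but (k) sets (j) aside: (k) applies — a current Provisional Notice is held. (a) remains available.
Exception (b) does not apply: the memorandum carries no privilege marking.
Exception (c) requires that the agency holds a current General Declaration from the Dunmore Office; but no current General Declaration is held, so (c) is unavailable.
Exception (d) requires that the record was obtained from another agency under a confidentiality agreement; but the memorandum was produced internally, so (d) is unavailable.
Exception (e) requires that the agency head has issued a written security-exemption finding for the record; but the agency head declined to issue a security-exemption finding, so (e) is unavailable.

No — exception (a) applies; the Dunmore Water Board is not required to disclose the memorandum.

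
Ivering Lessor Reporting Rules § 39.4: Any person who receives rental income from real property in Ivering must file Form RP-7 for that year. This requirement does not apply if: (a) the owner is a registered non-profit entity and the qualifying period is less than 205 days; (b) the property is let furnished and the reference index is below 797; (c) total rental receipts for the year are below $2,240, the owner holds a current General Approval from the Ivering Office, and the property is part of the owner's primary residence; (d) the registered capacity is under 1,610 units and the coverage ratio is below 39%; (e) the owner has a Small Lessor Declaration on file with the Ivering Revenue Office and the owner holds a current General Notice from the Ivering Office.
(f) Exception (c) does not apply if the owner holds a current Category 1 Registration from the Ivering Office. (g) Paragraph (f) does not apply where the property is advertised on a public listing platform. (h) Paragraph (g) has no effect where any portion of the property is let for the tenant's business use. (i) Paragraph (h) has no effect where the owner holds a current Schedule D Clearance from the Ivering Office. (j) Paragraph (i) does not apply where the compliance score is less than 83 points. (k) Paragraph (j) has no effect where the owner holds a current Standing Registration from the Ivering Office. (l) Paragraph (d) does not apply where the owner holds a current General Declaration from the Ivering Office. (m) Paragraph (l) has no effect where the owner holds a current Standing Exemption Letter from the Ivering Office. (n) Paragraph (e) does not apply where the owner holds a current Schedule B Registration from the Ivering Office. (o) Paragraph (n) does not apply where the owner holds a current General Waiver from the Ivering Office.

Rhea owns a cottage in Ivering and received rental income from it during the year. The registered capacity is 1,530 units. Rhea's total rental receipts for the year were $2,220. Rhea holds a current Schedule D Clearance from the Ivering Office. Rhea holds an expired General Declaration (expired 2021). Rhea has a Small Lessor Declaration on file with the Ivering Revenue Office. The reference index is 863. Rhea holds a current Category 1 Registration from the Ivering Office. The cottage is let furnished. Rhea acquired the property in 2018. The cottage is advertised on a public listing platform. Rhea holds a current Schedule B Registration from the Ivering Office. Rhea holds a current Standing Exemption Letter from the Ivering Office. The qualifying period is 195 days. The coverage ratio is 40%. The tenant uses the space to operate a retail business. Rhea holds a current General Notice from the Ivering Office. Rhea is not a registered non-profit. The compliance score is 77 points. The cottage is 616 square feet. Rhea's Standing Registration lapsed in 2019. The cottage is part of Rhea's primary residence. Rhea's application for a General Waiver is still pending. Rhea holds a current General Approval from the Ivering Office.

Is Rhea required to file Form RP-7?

Exception (a) does not apply: Rhea is not a registered non-profit.
Exception (b) requires that the reference index is below 797; but the reference index is 863, not below 797, so (b) is unavailable.
Exception (c): total rental receipts for the year are $2,220, below the $2,240 limit; a current General Approval is held; the cottage is part of the primary residence — every condition holds. Turning to paragraphs (f)–(k): (f) is engaged — a current Category 1 Registration is held. (g) would limit (f) — the property is publicly advertised — but (h) sets (g) aside: (h) operates — the space is let for business use. (i) would limit (h) — a current Schedule D Clearance is held — but (j) sets (i) aside: (j) operates against (i): the compliance score is 77 points, less than the 83 points limit. (k) is inapplicable (no current Standing Registration is held), so (j) stands. Exception (c) does not apply.
Exception (d) requires that the coverage ratio is below 39%; but the coverage ratio is 40%, not below 39%, so (d) is unavailable.
Exception (e): a Small Lessor Declaration is on file; a current General Notice is held — every condition holds. However, paragraphs (n)–(o) must be considered: (n) operates — a current Schedule B Registration is held. (o) is not engaged (no current General Waiver is held), so (n) stands. (e) is therefore removed.
No exception displaces § 39.4.

Yes — Rhea must file Form RP-7.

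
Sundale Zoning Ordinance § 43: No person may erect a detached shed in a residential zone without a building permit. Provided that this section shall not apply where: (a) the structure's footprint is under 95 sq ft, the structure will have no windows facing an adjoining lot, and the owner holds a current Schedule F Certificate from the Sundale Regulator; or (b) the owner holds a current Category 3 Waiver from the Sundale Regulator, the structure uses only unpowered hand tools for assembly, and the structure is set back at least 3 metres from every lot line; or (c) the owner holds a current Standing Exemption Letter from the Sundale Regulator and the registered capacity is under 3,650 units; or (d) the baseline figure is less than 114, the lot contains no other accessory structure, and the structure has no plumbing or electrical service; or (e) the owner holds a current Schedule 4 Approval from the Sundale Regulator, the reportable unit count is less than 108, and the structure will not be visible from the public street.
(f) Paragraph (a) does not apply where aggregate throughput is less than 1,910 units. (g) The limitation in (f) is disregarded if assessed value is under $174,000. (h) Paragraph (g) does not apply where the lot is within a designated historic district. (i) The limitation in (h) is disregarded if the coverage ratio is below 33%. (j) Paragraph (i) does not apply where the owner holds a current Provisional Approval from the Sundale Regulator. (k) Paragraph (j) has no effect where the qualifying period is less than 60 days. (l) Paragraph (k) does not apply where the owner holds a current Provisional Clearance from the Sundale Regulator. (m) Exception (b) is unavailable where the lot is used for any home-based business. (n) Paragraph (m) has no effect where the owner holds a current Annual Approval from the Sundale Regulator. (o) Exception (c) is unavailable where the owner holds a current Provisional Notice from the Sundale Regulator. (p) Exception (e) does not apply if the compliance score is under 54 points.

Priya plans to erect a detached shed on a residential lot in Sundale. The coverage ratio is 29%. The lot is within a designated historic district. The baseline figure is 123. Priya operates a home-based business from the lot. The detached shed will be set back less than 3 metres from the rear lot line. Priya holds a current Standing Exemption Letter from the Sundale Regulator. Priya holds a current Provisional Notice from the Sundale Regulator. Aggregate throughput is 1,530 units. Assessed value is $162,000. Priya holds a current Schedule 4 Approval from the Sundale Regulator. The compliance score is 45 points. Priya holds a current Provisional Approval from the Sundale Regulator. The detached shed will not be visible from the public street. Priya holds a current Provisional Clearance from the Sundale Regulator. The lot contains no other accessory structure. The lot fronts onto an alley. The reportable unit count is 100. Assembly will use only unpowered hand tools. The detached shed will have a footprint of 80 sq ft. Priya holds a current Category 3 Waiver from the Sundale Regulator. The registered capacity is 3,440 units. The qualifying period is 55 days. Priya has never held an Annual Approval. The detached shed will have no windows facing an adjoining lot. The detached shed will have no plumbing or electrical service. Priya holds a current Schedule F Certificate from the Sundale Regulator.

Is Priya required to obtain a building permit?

Yes — Priya must obtain a building permit.

Exception (a)'s conditions are all satisfied: the structure's footprint is 80 sq ft, under the 95 sq ft limit; no windows face an adjoining lot; a current Schedule F Certificate is held. However, paragraphs (f)–(l) must be considered: (f) operates — aggregate throughput is 1,530 units, less than the 1,910 units limit. (g) would limit (f) — assessed value is $162,000, under the $174,000 limit — but (h) sets (g) aside: (h) operates against (g): the lot is in a historic district. (i) operates (the coverage ratio is 29%, below the 33% limit), but yields to (j): (j) operates against (i): a current Provisional Approval is held. (k) would limit (j) — the qualifying period is 55 days, less than the 60 days limit — but (l) sets (k) aside: (l) is engaged — a current Provisional Clearance is held. Exception (a) does not apply.
Exception (b) fails — the rear setback is under 3 m.
All of (c)'s requirements are met (a current Standing Exemption Letter is held; the registered capacity is 3,440 units, under the 3,650 units limit). However, paragraph (o) must be considered: (o) operates against (c): a current Provisional Notice is held. Exception (c) does not apply.
Exception (d) fails — the baseline figure is 123, not less than 114.
Exception (e) is satisfied on its face — a current Schedule 4 Approval is held; the reportable unit count is 100, less than the 108 limit; the structure will not be visible from the street. However, paragraph (p) must be considered: (p) is engaged — the compliance score is 45 points, under the 54 points limit. (e) is therefore removed.
No exception displaces § 43.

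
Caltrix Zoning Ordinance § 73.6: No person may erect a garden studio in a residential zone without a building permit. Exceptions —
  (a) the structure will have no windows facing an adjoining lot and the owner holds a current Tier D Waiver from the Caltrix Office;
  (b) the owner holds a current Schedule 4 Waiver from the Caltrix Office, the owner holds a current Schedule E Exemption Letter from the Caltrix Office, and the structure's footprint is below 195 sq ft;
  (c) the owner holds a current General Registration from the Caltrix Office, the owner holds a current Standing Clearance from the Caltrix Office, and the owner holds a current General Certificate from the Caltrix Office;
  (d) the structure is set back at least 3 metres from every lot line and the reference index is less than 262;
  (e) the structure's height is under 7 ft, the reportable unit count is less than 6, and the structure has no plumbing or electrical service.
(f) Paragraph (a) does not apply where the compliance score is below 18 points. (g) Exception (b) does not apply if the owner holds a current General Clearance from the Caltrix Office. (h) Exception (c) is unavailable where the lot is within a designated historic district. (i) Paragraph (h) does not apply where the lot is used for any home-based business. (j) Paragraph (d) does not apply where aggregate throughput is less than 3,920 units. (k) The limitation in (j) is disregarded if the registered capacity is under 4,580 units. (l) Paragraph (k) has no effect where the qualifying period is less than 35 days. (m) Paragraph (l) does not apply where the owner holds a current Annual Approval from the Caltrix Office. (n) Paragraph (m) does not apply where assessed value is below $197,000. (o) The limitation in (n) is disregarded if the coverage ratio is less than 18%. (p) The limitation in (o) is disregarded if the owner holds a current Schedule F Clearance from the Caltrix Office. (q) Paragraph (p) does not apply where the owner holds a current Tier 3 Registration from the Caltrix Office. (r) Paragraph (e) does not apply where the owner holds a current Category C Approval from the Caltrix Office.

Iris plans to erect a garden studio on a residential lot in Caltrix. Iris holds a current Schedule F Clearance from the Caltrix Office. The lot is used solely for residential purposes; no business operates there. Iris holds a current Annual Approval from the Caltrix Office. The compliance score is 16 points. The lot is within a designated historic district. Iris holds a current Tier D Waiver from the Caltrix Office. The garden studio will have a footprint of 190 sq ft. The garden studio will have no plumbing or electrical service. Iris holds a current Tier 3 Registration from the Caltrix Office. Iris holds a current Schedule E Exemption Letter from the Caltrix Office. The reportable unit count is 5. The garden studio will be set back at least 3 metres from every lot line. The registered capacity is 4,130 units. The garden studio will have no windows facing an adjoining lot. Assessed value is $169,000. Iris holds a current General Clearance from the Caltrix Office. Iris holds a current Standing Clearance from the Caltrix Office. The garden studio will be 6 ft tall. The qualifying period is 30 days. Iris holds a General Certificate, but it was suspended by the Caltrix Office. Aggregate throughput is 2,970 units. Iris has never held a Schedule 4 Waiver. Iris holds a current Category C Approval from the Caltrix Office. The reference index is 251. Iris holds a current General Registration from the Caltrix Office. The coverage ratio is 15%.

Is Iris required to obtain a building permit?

No — exception (d) applies; Iris does not need a building permit.

Exception (a) is satisfied on its face — no windows face an adjoining lot; a current Tier D Waiver is held. But applying paragraph (f): (f) operates against (a): the compliance score is 16 points, below the 18 points limit. Exception (a) does not apply.
Exception (b) fails — there is no Schedule 4 Waiver in force.
Exception (c) fails — the General Certificate is not current.
All of (d)'s requirements are met (the setback is at least 3 m on every side; the reference index is 251, less than the 262 limit). Under paragraphs (j)–(q): (j) would limit (d) — aggregate throughput is 2,970 units, less than the 3,920 units limit — but (k) sets (j) aside: (k) operates against (j): the registered capacity is 4,130 units, under the 4,580 units limit. (l) would limit (k) — the qualifying period is 30 days, less than the 35 days limit — but (m) sets (l) aside: (m) is triggered — a current Annual Approval is held. (n) would limit (m) — assessed value is $169,000, below the $197,000 limit — but (o) sets (n) aside: (o) operates against (n): the coverage ratio is 15%, less than the 18% limit. (p) would limit (o) — a current Schedule F Clearance is held — but (q) sets (p) aside: (q) is triggered — a current Tier 3 Registration is held. Exception (d) stands.
Exception (e)'s conditions are all satisfied: the structure's height is 6 ft, under the 7 ft limit; the reportable unit count is 5, less than the 6 limit; there is no plumbing or electrical service. However, paragraph (r) must be considered: (r) operates against (e): a current Category C Approval is held. (e) is therefore removed.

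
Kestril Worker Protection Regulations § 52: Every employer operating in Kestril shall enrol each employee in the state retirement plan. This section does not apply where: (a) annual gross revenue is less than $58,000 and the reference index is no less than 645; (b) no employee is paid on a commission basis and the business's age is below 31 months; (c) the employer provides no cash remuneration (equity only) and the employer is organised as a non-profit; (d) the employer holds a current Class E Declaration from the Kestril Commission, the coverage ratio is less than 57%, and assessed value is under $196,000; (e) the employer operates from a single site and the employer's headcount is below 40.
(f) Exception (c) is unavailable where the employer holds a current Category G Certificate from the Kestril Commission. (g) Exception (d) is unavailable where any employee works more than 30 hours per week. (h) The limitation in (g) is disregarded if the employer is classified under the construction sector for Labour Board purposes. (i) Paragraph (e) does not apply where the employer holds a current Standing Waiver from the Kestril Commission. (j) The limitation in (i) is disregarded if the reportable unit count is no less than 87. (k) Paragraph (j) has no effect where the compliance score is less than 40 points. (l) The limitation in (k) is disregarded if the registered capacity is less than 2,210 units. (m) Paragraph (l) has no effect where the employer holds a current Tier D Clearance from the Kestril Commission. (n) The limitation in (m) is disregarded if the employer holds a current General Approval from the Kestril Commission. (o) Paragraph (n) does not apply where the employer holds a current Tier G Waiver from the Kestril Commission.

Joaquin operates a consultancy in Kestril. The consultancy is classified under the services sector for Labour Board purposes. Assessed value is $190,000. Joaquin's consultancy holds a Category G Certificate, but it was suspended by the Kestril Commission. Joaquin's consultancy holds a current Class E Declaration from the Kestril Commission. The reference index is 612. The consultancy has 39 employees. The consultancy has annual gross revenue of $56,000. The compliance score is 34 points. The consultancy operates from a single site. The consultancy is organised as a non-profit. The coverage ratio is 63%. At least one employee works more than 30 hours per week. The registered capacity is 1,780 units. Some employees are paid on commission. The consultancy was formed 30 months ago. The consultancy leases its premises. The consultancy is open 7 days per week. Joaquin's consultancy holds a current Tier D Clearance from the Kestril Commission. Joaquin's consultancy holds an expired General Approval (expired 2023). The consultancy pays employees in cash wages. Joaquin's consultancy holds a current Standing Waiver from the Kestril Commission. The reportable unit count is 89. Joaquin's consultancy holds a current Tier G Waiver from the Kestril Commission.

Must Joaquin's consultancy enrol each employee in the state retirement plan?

Exception (a) does not apply: the reference index is 612, short of 645.
Exception (b) requires that no employee is paid on a commission basis; but some employees are paid on commission, so (b) is unavailable.
Exception (c) requires that the employer provides no cash remuneration (equity only); but employees are paid cash wages, so (c) is unavailable.
Exception (d) requires that the coverage ratio is less than 57%; but the coverage ratio is 63%, not less than 57%, so (d) is unavailable.
Exception (e): the employer operates from a single site; the employer's headcount is 39, below the 40 limit — every condition holds. Turning to paragraphs (i)–(o): (i) operates against (e): a current Standing Waiver is held. (j) operates (the reportable unit count is 89, meeting the 87 threshold), but is itself disapplied by (k): (k) operates against (j): the compliance score is 34 points, less than the 40 points limit. (l) is engaged (the registered capacity is 1,780 units, less than the 2,210 units limit), but is displaced by (m): (m) operates — a current Tier D Clearance is held. (n), which would lift (m), is inapplicable — the General Approval is not current. So (e) is unavailable.
No exception applies. The general rule governs.

Yes — Joaquin's consultancy must enrol each employee in the state retirement plan.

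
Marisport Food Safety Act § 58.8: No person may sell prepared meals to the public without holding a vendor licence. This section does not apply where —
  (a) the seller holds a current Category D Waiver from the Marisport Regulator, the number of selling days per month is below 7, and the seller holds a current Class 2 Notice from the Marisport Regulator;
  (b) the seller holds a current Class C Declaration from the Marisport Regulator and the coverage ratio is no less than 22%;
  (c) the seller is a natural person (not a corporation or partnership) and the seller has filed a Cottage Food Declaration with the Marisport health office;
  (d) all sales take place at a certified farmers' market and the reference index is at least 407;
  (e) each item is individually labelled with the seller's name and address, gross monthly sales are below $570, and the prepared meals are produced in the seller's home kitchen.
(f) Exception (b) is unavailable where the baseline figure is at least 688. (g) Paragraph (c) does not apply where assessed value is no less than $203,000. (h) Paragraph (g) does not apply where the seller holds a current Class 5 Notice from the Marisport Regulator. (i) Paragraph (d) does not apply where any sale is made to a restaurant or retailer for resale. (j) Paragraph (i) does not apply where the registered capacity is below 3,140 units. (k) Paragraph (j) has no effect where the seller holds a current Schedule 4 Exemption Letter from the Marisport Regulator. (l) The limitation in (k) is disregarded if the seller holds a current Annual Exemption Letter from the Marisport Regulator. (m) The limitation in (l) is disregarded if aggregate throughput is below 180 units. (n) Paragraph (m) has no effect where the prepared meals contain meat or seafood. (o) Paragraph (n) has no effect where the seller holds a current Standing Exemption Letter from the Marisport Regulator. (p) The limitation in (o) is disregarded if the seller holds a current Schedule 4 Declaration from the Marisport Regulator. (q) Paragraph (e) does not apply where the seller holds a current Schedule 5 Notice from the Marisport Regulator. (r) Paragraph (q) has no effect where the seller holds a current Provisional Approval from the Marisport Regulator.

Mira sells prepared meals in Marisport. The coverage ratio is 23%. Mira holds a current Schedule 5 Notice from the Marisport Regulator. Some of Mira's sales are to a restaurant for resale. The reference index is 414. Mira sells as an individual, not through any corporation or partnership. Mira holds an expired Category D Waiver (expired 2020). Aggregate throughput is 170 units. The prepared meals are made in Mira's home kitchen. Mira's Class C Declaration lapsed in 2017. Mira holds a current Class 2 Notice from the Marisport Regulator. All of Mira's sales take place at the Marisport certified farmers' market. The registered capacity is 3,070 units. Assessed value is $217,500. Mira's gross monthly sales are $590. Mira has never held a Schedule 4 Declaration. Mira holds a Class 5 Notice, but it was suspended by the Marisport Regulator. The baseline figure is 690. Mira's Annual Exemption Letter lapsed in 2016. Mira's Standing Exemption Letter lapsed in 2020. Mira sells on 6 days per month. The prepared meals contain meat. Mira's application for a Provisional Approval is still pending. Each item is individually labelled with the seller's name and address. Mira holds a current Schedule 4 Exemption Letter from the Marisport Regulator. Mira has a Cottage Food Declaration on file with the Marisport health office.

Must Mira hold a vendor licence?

Yes — Mira must hold a vendor licence.

Exception (a) requires that the seller holds a current Category D Waiver from the Marisport Regulator; but there is no Category D Waiver in force, so (a) is unavailable.
Exception (b) does not apply: the Class C Declaration is not current.
Exception (c)'s conditions are all satisfied: the seller is a natural person; a Cottage Food Declaration is on file. But applying paragraphs (g)–(h): (g) operates against (c): assessed value is $217,500, meeting the $203,000 threshold. (h), which would lift (g), is not engaged — the Class 5 Notice is not current. So (c) is unavailable.
Exception (d)'s conditions are all satisfied: all sales are at a certified farmers' market; the reference index is 414, meeting the 407 threshold. But: (i) operates against (d): some sales are to a restaurant for resale. (j) would limit (i) — the registered capacity is 3,070 units, below the 3,140 units limit — but (k) sets (j) aside: (k) operates against (j): a current Schedule 4 Exemption Letter is held. (l) is not engaged (no current Annual Exemption Letter is held), so (k) stands. Exception (d) does not apply.
Exception (e) requires that gross monthly sales are below $570; but gross monthly sales are $590, not below $570, so (e) is unavailable.
No exception displaces § 58.8.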